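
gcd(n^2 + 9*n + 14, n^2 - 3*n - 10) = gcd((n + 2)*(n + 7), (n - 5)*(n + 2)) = n + 2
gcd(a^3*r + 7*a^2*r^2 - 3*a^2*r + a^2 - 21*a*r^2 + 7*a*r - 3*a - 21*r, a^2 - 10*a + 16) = 1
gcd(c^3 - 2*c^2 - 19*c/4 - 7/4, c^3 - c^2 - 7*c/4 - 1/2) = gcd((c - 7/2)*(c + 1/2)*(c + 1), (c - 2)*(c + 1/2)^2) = c + 1/2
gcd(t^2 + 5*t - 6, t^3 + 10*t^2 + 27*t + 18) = t + 6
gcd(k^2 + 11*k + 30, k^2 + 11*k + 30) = k^2 + 11*k + 30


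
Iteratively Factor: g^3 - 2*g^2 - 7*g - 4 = (g + 1)*(g^2 - 3*g - 4) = (g - 4)*(g + 1)*(g + 1)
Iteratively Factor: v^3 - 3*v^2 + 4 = (v + 1)*(v^2 - 4*v + 4) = (v - 2)*(v + 1)*(v - 2)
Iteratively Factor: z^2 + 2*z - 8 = (z + 4)*(z - 2)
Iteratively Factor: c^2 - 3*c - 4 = (c - 4)*(c + 1)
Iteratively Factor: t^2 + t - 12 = (t - 3)*(t + 4)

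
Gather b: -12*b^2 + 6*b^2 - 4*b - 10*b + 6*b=-6*b^2 - 8*b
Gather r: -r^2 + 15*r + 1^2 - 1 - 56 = -r^2 + 15*r - 56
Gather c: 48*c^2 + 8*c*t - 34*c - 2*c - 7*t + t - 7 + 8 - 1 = 48*c^2 + c*(8*t - 36) - 6*t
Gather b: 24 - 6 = 18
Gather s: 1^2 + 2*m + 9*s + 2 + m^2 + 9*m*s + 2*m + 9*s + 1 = m^2 + 4*m + s*(9*m + 18) + 4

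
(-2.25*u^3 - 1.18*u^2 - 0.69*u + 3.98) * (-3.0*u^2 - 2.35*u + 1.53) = 6.75*u^5 + 8.8275*u^4 + 1.4005*u^3 - 12.1239*u^2 - 10.4087*u + 6.0894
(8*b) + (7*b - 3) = 15*b - 3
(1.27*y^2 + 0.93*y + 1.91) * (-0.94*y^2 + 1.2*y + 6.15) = -1.1938*y^4 + 0.6498*y^3 + 7.1311*y^2 + 8.0115*y + 11.7465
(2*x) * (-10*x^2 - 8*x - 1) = -20*x^3 - 16*x^2 - 2*x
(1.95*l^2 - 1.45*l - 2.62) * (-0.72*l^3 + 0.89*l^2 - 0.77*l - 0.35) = -1.404*l^5 + 2.7795*l^4 - 0.9056*l^3 - 1.8978*l^2 + 2.5249*l + 0.917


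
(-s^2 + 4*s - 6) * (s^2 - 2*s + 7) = -s^4 + 6*s^3 - 21*s^2 + 40*s - 42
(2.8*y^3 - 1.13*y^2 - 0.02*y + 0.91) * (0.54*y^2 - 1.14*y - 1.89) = 1.512*y^5 - 3.8022*y^4 - 4.0146*y^3 + 2.6499*y^2 - 0.9996*y - 1.7199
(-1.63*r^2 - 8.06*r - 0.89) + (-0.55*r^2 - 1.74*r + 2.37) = -2.18*r^2 - 9.8*r + 1.48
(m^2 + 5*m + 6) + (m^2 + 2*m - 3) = 2*m^2 + 7*m + 3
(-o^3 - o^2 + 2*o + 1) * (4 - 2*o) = 2*o^4 - 2*o^3 - 8*o^2 + 6*o + 4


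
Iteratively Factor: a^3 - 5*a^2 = (a)*(a^2 - 5*a) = a^2*(a - 5)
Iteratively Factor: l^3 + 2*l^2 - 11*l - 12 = (l - 3)*(l^2 + 5*l + 4) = (l - 3)*(l + 1)*(l + 4)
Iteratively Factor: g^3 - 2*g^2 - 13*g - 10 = (g - 5)*(g^2 + 3*g + 2) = (g - 5)*(g + 1)*(g + 2)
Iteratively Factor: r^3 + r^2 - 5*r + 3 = (r - 1)*(r^2 + 2*r - 3) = (r - 1)^2*(r + 3)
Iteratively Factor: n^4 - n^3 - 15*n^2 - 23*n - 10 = (n - 5)*(n^3 + 4*n^2 + 5*n + 2) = (n - 5)*(n + 1)*(n^2 + 3*n + 2) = (n - 5)*(n + 1)*(n + 2)*(n + 1)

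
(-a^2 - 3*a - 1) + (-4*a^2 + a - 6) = -5*a^2 - 2*a - 7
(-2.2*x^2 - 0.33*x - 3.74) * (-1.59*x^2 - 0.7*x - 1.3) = 3.498*x^4 + 2.0647*x^3 + 9.0376*x^2 + 3.047*x + 4.862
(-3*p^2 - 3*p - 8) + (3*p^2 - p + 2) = -4*p - 6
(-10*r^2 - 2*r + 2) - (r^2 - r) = -11*r^2 - r + 2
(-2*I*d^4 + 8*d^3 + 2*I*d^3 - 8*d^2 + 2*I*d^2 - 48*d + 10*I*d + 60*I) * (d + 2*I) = -2*I*d^5 + 12*d^4 + 2*I*d^4 - 12*d^3 + 18*I*d^3 - 52*d^2 - 6*I*d^2 - 20*d - 36*I*d - 120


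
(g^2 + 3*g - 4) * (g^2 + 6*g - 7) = g^4 + 9*g^3 + 7*g^2 - 45*g + 28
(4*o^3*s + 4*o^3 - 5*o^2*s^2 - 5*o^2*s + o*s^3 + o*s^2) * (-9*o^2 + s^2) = -36*o^5*s - 36*o^5 + 45*o^4*s^2 + 45*o^4*s - 5*o^3*s^3 - 5*o^3*s^2 - 5*o^2*s^4 - 5*o^2*s^3 + o*s^5 + o*s^4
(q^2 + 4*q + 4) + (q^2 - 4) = 2*q^2 + 4*q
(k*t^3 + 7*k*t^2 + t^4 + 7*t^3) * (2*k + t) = 2*k^2*t^3 + 14*k^2*t^2 + 3*k*t^4 + 21*k*t^3 + t^5 + 7*t^4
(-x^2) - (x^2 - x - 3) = -2*x^2 + x + 3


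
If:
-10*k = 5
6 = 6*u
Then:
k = -1/2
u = 1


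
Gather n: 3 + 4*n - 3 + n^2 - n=n^2 + 3*n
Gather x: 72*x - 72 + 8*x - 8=80*x - 80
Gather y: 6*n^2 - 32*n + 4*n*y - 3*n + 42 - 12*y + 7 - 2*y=6*n^2 - 35*n + y*(4*n - 14) + 49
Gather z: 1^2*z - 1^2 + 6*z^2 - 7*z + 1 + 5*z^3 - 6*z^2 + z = 5*z^3 - 5*z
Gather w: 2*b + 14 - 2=2*b + 12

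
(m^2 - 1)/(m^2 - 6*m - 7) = (m - 1)/(m - 7)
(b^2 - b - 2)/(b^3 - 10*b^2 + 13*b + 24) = (b - 2)/(b^2 - 11*b + 24)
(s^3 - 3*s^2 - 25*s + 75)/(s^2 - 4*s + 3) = (s^2 - 25)/(s - 1)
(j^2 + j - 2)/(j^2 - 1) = (j + 2)/(j + 1)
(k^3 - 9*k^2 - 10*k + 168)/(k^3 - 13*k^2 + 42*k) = (k + 4)/k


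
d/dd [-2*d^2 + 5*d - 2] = 5 - 4*d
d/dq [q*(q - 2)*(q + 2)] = 3*q^2 - 4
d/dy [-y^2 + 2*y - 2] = 2 - 2*y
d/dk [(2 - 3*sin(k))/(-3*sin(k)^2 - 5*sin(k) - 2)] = (-9*sin(k)^2 + 12*sin(k) + 16)*cos(k)/((sin(k) + 1)^2*(3*sin(k) + 2)^2)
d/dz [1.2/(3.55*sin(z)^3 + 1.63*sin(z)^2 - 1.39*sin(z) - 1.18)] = (-12.78*sin(z)^2 - 3.912*sin(z) + 1.668)*cos(z)/(3.55*sin(z)^3 + 1.63*sin(z)^2 - 1.39*sin(z) - 1.18)^2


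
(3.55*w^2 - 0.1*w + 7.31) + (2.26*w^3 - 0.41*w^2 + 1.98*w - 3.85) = 2.26*w^3 + 3.14*w^2 + 1.88*w + 3.46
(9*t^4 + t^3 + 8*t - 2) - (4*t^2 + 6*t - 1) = 9*t^4 + t^3 - 4*t^2 + 2*t - 1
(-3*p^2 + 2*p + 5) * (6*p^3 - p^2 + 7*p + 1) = -18*p^5 + 15*p^4 + 7*p^3 + 6*p^2 + 37*p + 5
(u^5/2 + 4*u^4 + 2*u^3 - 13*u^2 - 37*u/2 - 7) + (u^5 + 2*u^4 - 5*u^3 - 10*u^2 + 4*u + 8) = 3*u^5/2 + 6*u^4 - 3*u^3 - 23*u^2 - 29*u/2 + 1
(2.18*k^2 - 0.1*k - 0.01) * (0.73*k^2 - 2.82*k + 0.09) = 1.5914*k^4 - 6.2206*k^3 + 0.4709*k^2 + 0.0192*k - 0.0009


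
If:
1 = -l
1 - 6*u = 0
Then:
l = -1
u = 1/6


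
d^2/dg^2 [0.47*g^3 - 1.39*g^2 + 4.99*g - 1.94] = 2.82*g - 2.78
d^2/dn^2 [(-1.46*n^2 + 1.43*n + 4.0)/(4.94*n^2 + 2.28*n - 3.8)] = (5.6843418860808e-14*n^4 + 102.68284*n^3 + 421.24368*n^2 + 431.38056*n + 174.37744)/(120.553784*n^6 + 166.920624*n^5 - 201.160752*n^4 - 244.948608*n^3 + 154.73904*n^2 + 98.7696*n - 54.872)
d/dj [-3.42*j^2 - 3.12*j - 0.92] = -6.84*j - 3.12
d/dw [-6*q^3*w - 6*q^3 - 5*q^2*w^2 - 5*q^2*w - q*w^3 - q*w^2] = q*(-6*q^2 - 10*q*w - 5*q - 3*w^2 - 2*w)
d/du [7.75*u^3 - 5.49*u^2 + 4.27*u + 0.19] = 23.25*u^2 - 10.98*u + 4.27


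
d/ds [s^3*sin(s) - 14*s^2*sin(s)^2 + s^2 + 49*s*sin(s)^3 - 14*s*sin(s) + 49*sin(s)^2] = s^3*cos(s) + 3*s^2*sin(s) - 14*s^2*sin(2*s) + 147*s*sin(s)^2*cos(s) - 28*s*sin(s)^2 - 14*s*cos(s) + 2*s + 49*sin(s)^3 - 14*sin(s) + 49*sin(2*s)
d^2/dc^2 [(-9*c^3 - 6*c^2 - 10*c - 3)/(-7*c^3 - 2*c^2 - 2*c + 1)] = 4*(84*c^6 + 546*c^5 + 714*c^4 + 280*c^3 + 282*c^2 + 93*c + 22)/(343*c^9 + 294*c^8 + 378*c^7 + 29*c^6 + 24*c^5 - 72*c^4 + 5*c^3 - 6*c^2 + 6*c - 1)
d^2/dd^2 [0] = 0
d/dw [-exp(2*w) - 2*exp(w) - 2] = -2*(exp(w) + 1)*exp(w)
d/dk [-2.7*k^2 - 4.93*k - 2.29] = -5.4*k - 4.93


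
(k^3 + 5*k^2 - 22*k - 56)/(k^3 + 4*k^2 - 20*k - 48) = (k + 7)/(k + 6)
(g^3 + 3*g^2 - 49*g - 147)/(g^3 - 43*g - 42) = (g^2 + 10*g + 21)/(g^2 + 7*g + 6)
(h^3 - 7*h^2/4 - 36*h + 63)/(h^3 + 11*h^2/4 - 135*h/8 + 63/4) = 2*(h - 6)/(2*h - 3)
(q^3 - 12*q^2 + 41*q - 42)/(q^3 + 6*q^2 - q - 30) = (q^2 - 10*q + 21)/(q^2 + 8*q + 15)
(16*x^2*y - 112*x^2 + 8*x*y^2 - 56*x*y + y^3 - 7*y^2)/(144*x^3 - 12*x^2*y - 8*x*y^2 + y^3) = (4*x*y - 28*x + y^2 - 7*y)/(36*x^2 - 12*x*y + y^2)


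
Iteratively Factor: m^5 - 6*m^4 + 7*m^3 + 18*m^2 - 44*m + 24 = (m + 2)*(m^4 - 8*m^3 + 23*m^2 - 28*m + 12) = (m - 2)*(m + 2)*(m^3 - 6*m^2 + 11*m - 6) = (m - 2)^2*(m + 2)*(m^2 - 4*m + 3) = (m - 2)^2*(m - 1)*(m + 2)*(m - 3)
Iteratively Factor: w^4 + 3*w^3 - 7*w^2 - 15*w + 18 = (w - 2)*(w^3 + 5*w^2 + 3*w - 9) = (w - 2)*(w - 1)*(w^2 + 6*w + 9) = (w - 2)*(w - 1)*(w + 3)*(w + 3)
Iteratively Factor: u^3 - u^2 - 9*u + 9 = (u + 3)*(u^2 - 4*u + 3) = (u - 1)*(u + 3)*(u - 3)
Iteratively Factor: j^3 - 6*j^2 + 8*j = (j)*(j^2 - 6*j + 8) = j*(j - 4)*(j - 2)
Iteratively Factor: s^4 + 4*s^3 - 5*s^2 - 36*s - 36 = (s + 2)*(s^3 + 2*s^2 - 9*s - 18) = (s + 2)^2*(s^2 - 9) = (s + 2)^2*(s + 3)*(s - 3)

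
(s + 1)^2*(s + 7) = s^3 + 9*s^2 + 15*s + 7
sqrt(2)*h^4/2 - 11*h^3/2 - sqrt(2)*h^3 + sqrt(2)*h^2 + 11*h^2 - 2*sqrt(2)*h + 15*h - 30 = (h - 2)*(h - 5*sqrt(2))*(h - 3*sqrt(2)/2)*(sqrt(2)*h/2 + 1)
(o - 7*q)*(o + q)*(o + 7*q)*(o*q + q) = o^4*q + o^3*q^2 + o^3*q - 49*o^2*q^3 + o^2*q^2 - 49*o*q^4 - 49*o*q^3 - 49*q^4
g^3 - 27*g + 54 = (g - 3)^2*(g + 6)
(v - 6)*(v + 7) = v^2 + v - 42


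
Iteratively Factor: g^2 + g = (g)*(g + 1)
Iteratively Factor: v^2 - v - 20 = (v - 5)*(v + 4)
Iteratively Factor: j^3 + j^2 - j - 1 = (j + 1)*(j^2 - 1) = (j - 1)*(j + 1)*(j + 1)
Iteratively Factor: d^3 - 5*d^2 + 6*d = (d)*(d^2 - 5*d + 6) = d*(d - 3)*(d - 2)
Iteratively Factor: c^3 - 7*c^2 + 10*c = (c - 5)*(c^2 - 2*c) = (c - 5)*(c - 2)*(c)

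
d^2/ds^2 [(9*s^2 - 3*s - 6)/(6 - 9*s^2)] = 18*s*(s^2 + 2)/(27*s^6 - 54*s^4 + 36*s^2 - 8)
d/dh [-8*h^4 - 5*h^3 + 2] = h^2*(-32*h - 15)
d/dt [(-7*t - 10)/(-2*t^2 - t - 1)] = (14*t^2 + 7*t - (4*t + 1)*(7*t + 10) + 7)/(2*t^2 + t + 1)^2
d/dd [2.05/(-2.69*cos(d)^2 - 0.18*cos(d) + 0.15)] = -(11.029*cos(d) + 0.369)*sin(d)/(2.69*cos(d)^2 + 0.18*cos(d) - 0.15)^2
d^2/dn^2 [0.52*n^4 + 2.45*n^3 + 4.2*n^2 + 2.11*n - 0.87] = 6.24*n^2 + 14.7*n + 8.4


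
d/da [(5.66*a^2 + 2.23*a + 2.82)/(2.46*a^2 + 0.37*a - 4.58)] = (-3.3916*a^2 - 65.72*a - 11.2568)/(6.0516*a^4 + 1.8204*a^3 - 22.3967*a^2 - 3.3892*a + 20.9764)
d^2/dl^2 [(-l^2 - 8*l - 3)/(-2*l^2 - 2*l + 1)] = 14*(4*l^3 + 6*l^2 + 12*l + 5)/(8*l^6 + 24*l^5 + 12*l^4 - 16*l^3 - 6*l^2 + 6*l - 1)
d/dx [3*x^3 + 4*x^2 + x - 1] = 9*x^2 + 8*x + 1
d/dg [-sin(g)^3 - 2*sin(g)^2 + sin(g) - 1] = (-3*sin(g)^2 - 4*sin(g) + 1)*cos(g)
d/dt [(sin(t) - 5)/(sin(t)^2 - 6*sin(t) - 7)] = (10*sin(t) + cos(t)^2 - 38)*cos(t)/((sin(t) - 7)^2*(sin(t) + 1)^2)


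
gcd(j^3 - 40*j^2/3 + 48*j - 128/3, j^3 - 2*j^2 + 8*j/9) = j - 4/3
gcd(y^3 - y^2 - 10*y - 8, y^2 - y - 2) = y + 1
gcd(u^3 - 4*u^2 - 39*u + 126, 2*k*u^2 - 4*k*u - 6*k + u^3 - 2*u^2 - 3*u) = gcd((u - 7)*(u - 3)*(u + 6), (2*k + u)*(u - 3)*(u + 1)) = u - 3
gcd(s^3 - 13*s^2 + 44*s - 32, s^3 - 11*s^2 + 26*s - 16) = s^2 - 9*s + 8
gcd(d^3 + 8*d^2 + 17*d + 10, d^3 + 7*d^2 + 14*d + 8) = d^2 + 3*d + 2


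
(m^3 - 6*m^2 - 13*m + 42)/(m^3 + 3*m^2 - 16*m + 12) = (m^2 - 4*m - 21)/(m^2 + 5*m - 6)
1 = 1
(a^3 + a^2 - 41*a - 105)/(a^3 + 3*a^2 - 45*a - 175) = (a + 3)/(a + 5)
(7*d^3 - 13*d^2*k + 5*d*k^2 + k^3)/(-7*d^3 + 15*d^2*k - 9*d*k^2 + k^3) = (-7*d - k)/(7*d - k)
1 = 1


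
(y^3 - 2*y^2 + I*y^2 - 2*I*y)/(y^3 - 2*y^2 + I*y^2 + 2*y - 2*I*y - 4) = y*(y + I)/(y^2 + I*y + 2)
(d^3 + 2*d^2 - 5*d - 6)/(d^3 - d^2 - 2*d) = (d + 3)/d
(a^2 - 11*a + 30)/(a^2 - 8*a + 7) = (a^2 - 11*a + 30)/(a^2 - 8*a + 7)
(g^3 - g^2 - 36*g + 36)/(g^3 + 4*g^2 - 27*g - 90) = (g^2 - 7*g + 6)/(g^2 - 2*g - 15)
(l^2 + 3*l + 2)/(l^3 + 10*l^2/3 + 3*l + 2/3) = 3/(3*l + 1)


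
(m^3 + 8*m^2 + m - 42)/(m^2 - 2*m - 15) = (m^2 + 5*m - 14)/(m - 5)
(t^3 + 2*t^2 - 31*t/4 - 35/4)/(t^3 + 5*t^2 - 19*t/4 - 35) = (t + 1)/(t + 4)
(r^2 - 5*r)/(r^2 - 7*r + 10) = r/(r - 2)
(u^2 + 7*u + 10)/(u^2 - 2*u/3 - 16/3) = 3*(u + 5)/(3*u - 8)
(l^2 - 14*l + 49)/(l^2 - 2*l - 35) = (l - 7)/(l + 5)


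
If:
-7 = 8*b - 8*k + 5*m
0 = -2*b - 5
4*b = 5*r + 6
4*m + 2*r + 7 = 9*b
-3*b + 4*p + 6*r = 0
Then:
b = -5/2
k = -335/64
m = -231/40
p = 117/40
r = -16/5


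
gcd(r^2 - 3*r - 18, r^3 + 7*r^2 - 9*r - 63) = r + 3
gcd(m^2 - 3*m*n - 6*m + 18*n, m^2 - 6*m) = m - 6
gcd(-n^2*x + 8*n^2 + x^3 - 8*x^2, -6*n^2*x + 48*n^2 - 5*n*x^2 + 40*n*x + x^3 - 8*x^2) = n*x - 8*n + x^2 - 8*x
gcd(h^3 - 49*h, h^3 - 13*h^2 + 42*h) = h^2 - 7*h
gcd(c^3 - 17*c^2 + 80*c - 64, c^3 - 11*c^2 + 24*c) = c - 8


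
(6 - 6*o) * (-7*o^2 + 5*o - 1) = 42*o^3 - 72*o^2 + 36*o - 6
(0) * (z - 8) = 0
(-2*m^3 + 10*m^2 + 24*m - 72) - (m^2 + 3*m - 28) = -2*m^3 + 9*m^2 + 21*m - 44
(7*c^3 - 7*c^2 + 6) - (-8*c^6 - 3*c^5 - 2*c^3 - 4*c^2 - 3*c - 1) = 8*c^6 + 3*c^5 + 9*c^3 - 3*c^2 + 3*c + 7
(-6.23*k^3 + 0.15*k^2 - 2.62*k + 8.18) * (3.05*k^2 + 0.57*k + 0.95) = -19.0015*k^5 - 3.0936*k^4 - 13.824*k^3 + 23.5981*k^2 + 2.1736*k + 7.771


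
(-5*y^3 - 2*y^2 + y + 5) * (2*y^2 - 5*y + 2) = -10*y^5 + 21*y^4 + 2*y^3 + y^2 - 23*y + 10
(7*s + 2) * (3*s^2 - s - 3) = 21*s^3 - s^2 - 23*s - 6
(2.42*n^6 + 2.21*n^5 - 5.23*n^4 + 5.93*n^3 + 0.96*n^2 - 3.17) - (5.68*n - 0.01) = 2.42*n^6 + 2.21*n^5 - 5.23*n^4 + 5.93*n^3 + 0.96*n^2 - 5.68*n - 3.16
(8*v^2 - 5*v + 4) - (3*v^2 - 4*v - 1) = 5*v^2 - v + 5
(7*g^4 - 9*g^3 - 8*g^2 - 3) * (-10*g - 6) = -70*g^5 + 48*g^4 + 134*g^3 + 48*g^2 + 30*g + 18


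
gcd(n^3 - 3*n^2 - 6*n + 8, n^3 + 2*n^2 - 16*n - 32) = n^2 - 2*n - 8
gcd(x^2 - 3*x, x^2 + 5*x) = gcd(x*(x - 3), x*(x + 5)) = x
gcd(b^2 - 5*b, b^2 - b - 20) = b - 5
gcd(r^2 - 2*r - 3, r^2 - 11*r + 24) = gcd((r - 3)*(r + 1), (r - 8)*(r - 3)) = r - 3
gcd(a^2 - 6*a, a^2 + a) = a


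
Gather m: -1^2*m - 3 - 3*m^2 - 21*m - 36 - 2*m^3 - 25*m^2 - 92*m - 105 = -2*m^3 - 28*m^2 - 114*m - 144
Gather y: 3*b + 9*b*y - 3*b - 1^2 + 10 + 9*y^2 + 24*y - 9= 9*y^2 + y*(9*b + 24)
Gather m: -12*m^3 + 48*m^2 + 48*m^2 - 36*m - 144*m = -12*m^3 + 96*m^2 - 180*m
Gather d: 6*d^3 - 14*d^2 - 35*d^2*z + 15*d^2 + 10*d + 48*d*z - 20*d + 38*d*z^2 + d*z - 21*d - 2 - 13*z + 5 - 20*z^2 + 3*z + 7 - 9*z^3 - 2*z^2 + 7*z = 6*d^3 + d^2*(1 - 35*z) + d*(38*z^2 + 49*z - 31) - 9*z^3 - 22*z^2 - 3*z + 10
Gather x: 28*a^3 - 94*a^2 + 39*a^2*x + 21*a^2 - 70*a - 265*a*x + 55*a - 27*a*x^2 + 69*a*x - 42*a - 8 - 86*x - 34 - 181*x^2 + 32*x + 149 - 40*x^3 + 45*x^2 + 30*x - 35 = 28*a^3 - 73*a^2 - 57*a - 40*x^3 + x^2*(-27*a - 136) + x*(39*a^2 - 196*a - 24) + 72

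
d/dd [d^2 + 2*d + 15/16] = 2*d + 2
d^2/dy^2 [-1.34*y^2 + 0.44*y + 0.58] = -2.68000000000000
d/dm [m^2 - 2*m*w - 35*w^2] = 2*m - 2*w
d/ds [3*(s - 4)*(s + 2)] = 6*s - 6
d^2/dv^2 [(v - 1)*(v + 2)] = 2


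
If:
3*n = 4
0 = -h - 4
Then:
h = -4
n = 4/3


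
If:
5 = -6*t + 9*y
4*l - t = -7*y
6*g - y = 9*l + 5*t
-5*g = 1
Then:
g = -1/5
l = 234/155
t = -1259/465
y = -581/465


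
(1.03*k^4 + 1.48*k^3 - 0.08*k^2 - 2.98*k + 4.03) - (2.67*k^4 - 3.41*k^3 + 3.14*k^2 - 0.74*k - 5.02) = -1.64*k^4 + 4.89*k^3 - 3.22*k^2 - 2.24*k + 9.05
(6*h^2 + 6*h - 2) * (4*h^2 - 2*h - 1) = 24*h^4 + 12*h^3 - 26*h^2 - 2*h + 2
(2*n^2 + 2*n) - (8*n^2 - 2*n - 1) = -6*n^2 + 4*n + 1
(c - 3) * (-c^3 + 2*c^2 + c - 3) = -c^4 + 5*c^3 - 5*c^2 - 6*c + 9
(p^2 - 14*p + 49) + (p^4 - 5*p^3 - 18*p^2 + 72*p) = p^4 - 5*p^3 - 17*p^2 + 58*p + 49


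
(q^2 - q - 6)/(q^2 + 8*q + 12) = (q - 3)/(q + 6)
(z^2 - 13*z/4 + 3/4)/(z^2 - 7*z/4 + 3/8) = 2*(z - 3)/(2*z - 3)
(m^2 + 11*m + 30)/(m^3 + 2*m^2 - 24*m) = (m + 5)/(m*(m - 4))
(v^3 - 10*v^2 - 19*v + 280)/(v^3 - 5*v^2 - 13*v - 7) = (v^2 - 3*v - 40)/(v^2 + 2*v + 1)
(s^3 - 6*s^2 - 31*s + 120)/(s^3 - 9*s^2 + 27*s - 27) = (s^2 - 3*s - 40)/(s^2 - 6*s + 9)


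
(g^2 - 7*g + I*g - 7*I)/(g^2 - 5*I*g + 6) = (g - 7)/(g - 6*I)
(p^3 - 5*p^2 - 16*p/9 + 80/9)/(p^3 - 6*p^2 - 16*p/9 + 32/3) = (p - 5)/(p - 6)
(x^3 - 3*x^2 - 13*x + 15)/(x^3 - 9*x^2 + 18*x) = (x^3 - 3*x^2 - 13*x + 15)/(x*(x^2 - 9*x + 18))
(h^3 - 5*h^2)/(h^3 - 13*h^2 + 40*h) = h/(h - 8)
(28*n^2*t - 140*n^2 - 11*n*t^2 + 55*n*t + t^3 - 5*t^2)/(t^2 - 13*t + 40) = (28*n^2 - 11*n*t + t^2)/(t - 8)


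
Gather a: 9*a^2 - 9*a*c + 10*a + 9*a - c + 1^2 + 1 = 9*a^2 + a*(19 - 9*c) - c + 2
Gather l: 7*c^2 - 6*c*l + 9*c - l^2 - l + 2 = 7*c^2 + 9*c - l^2 + l*(-6*c - 1) + 2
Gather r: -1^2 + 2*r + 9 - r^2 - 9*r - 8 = -r^2 - 7*r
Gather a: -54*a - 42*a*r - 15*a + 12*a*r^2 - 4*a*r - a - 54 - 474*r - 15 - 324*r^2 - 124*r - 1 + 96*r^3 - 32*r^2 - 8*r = a*(12*r^2 - 46*r - 70) + 96*r^3 - 356*r^2 - 606*r - 70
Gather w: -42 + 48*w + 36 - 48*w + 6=0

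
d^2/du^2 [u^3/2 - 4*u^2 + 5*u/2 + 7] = 3*u - 8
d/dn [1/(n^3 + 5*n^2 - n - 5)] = (-3*n^2 - 10*n + 1)/(n^3 + 5*n^2 - n - 5)^2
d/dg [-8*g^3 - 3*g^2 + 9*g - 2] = -24*g^2 - 6*g + 9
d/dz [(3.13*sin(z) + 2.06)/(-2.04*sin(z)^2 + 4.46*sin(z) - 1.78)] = (6.3852*sin(z)^2 + 8.4048*sin(z) - 14.759)*cos(z)/(4.1616*sin(z)^4 - 18.1968*sin(z)^3 + 27.154*sin(z)^2 - 15.8776*sin(z) + 3.1684)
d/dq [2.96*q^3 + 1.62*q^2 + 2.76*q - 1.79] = 8.88*q^2 + 3.24*q + 2.76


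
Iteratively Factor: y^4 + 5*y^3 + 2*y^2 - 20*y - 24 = (y - 2)*(y^3 + 7*y^2 + 16*y + 12) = (y - 2)*(y + 3)*(y^2 + 4*y + 4) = (y - 2)*(y + 2)*(y + 3)*(y + 2)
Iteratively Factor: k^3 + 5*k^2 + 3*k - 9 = (k + 3)*(k^2 + 2*k - 3) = (k - 1)*(k + 3)*(k + 3)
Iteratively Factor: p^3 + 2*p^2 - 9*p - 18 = (p + 2)*(p^2 - 9) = (p + 2)*(p + 3)*(p - 3)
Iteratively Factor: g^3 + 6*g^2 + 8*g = (g + 4)*(g^2 + 2*g) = g*(g + 4)*(g + 2)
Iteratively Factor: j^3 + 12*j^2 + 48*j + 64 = (j + 4)*(j^2 + 8*j + 16) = (j + 4)^2*(j + 4)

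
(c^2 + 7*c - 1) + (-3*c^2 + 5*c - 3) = -2*c^2 + 12*c - 4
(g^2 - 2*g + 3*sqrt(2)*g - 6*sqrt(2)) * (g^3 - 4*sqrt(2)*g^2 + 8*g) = g^5 - 2*g^4 - sqrt(2)*g^4 - 16*g^3 + 2*sqrt(2)*g^3 + 32*g^2 + 24*sqrt(2)*g^2 - 48*sqrt(2)*g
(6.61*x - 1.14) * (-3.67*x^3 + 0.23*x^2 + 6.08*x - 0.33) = -24.2587*x^4 + 5.7041*x^3 + 39.9266*x^2 - 9.1125*x + 0.3762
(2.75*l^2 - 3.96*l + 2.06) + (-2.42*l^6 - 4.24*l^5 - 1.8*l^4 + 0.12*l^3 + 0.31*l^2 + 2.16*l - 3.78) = -2.42*l^6 - 4.24*l^5 - 1.8*l^4 + 0.12*l^3 + 3.06*l^2 - 1.8*l - 1.72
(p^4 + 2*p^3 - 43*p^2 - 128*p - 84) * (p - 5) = p^5 - 3*p^4 - 53*p^3 + 87*p^2 + 556*p + 420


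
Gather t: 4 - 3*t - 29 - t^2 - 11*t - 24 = -t^2 - 14*t - 49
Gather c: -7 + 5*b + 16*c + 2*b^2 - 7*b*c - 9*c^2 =2*b^2 + 5*b - 9*c^2 + c*(16 - 7*b) - 7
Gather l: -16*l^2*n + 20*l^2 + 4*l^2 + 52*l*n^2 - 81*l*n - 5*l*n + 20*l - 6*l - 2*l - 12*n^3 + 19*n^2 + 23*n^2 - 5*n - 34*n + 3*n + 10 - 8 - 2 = l^2*(24 - 16*n) + l*(52*n^2 - 86*n + 12) - 12*n^3 + 42*n^2 - 36*n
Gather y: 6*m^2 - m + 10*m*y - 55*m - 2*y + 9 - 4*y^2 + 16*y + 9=6*m^2 - 56*m - 4*y^2 + y*(10*m + 14) + 18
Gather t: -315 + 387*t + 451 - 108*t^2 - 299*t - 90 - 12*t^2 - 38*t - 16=-120*t^2 + 50*t + 30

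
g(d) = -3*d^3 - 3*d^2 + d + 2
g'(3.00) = -98.00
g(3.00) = -103.00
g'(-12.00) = -1223.00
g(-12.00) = 4742.00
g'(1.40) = -25.04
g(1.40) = -10.71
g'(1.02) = -14.48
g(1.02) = -3.28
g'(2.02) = -47.84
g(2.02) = -32.95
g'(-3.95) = -115.72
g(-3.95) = 136.13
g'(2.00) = -47.00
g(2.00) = -32.00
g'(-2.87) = -55.91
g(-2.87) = 45.34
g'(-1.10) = -3.29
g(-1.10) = 1.26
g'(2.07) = -49.98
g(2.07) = -35.39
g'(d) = -9*d^2 - 6*d + 1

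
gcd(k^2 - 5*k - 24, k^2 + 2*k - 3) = k + 3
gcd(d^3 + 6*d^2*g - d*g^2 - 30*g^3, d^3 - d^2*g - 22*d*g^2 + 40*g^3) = d^2 + 3*d*g - 10*g^2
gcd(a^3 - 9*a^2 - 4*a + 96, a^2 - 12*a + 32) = a^2 - 12*a + 32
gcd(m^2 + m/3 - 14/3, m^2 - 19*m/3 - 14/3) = 1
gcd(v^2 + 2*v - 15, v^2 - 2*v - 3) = v - 3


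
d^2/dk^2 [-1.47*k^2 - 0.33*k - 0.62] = -2.94000000000000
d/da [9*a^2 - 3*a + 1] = 18*a - 3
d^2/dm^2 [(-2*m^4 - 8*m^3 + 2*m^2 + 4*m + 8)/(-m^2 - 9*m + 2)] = 4*(m^6 + 27*m^5 + 237*m^4 + 195*m^3 - 210*m^2 - 72*m - 372)/(m^6 + 27*m^5 + 237*m^4 + 621*m^3 - 474*m^2 + 108*m - 8)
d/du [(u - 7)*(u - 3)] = 2*u - 10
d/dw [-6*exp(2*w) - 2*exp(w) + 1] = (-12*exp(w) - 2)*exp(w)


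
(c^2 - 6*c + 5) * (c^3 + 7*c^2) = c^5 + c^4 - 37*c^3 + 35*c^2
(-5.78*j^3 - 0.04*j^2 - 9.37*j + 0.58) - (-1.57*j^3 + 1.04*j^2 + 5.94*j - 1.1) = -4.21*j^3 - 1.08*j^2 - 15.31*j + 1.68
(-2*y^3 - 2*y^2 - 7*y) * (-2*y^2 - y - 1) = 4*y^5 + 6*y^4 + 18*y^3 + 9*y^2 + 7*y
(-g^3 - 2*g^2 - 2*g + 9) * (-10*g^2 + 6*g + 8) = 10*g^5 + 14*g^4 - 118*g^2 + 38*g + 72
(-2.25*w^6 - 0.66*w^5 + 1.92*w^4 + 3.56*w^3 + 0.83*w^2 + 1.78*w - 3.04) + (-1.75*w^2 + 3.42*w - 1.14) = -2.25*w^6 - 0.66*w^5 + 1.92*w^4 + 3.56*w^3 - 0.92*w^2 + 5.2*w - 4.18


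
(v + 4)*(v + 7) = v^2 + 11*v + 28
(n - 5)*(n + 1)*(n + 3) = n^3 - n^2 - 17*n - 15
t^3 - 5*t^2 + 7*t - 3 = (t - 3)*(t - 1)^2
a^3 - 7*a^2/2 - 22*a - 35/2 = (a - 7)*(a + 1)*(a + 5/2)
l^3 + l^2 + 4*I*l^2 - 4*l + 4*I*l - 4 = (l + 1)*(l + 2*I)^2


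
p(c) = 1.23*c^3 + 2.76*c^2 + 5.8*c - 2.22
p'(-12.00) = 470.92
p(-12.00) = -1799.82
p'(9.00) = 354.37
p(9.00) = 1170.21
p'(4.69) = 112.85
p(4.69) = 212.58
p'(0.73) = 11.80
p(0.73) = 3.96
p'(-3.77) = 37.44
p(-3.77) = -50.77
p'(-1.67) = 6.87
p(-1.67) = -9.94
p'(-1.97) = 9.25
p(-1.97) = -12.34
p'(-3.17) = 25.38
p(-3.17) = -32.05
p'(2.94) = 53.92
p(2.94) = 69.95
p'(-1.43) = 5.45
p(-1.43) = -8.47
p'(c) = 3.69*c^2 + 5.52*c + 5.8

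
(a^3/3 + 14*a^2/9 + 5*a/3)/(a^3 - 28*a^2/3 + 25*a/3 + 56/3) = a*(3*a^2 + 14*a + 15)/(3*(3*a^3 - 28*a^2 + 25*a + 56))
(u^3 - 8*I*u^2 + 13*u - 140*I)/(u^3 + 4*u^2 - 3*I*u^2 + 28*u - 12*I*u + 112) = (u - 5*I)/(u + 4)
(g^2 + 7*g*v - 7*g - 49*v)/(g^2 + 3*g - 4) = (g^2 + 7*g*v - 7*g - 49*v)/(g^2 + 3*g - 4)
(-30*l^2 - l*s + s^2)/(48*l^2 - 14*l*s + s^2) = (5*l + s)/(-8*l + s)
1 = 1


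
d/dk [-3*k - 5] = -3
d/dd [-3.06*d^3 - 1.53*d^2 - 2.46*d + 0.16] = -9.18*d^2 - 3.06*d - 2.46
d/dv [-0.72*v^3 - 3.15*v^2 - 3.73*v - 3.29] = -2.16*v^2 - 6.3*v - 3.73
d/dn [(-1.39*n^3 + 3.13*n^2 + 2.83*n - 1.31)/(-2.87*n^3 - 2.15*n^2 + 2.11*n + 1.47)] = (1.77635683940025e-15*n^5 + 11.9716*n^4 + 10.3784*n^3 - 4.7202*n^2 + 3.5692*n + 6.9242)/(8.2369*n^6 + 12.341*n^5 - 7.4889*n^4 - 17.5108*n^3 - 1.8689*n^2 + 6.2034*n + 2.1609)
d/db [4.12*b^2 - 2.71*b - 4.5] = 8.24*b - 2.71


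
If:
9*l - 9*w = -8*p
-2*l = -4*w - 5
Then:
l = 2*w + 5/2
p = -9*w/8 - 45/16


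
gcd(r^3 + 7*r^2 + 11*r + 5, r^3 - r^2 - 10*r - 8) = r + 1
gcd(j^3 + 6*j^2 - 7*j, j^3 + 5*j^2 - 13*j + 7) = j^2 + 6*j - 7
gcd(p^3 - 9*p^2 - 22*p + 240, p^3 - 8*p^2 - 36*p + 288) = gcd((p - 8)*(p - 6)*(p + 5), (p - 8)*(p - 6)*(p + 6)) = p^2 - 14*p + 48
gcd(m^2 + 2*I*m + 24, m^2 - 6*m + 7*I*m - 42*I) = 1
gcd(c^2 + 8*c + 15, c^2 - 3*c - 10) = 1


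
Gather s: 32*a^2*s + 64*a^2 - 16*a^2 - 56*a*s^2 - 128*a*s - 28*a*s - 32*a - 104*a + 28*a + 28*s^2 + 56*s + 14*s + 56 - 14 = 48*a^2 - 108*a + s^2*(28 - 56*a) + s*(32*a^2 - 156*a + 70) + 42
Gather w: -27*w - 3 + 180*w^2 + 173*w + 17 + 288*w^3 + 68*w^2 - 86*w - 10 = 288*w^3 + 248*w^2 + 60*w + 4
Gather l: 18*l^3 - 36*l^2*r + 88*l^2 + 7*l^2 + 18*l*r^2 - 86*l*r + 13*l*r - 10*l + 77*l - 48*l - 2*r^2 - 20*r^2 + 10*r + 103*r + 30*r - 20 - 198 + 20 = 18*l^3 + l^2*(95 - 36*r) + l*(18*r^2 - 73*r + 19) - 22*r^2 + 143*r - 198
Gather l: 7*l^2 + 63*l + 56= 7*l^2 + 63*l + 56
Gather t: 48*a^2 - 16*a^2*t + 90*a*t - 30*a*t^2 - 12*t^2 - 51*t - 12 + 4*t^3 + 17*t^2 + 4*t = 48*a^2 + 4*t^3 + t^2*(5 - 30*a) + t*(-16*a^2 + 90*a - 47) - 12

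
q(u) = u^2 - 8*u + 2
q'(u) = 2*u - 8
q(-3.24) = 38.42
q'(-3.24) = -14.48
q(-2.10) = 23.21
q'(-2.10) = -12.20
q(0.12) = 1.05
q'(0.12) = -7.76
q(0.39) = -0.97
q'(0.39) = -7.22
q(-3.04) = 35.56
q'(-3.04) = -14.08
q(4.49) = -13.76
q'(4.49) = 0.98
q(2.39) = -11.41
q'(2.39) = -3.22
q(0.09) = 1.29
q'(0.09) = -7.82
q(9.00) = 11.00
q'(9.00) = 10.00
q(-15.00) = 347.00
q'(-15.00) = -38.00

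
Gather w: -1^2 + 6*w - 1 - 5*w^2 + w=-5*w^2 + 7*w - 2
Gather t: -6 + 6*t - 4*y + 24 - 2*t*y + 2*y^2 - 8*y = t*(6 - 2*y) + 2*y^2 - 12*y + 18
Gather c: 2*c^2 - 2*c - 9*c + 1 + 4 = 2*c^2 - 11*c + 5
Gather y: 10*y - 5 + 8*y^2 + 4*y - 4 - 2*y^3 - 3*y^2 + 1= -2*y^3 + 5*y^2 + 14*y - 8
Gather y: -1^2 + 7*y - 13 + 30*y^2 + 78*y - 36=30*y^2 + 85*y - 50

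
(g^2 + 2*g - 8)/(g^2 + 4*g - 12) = (g + 4)/(g + 6)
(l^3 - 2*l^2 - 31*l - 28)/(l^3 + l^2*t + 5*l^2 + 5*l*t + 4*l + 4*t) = (l - 7)/(l + t)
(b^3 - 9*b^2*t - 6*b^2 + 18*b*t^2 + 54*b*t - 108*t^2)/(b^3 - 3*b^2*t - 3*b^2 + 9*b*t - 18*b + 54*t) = (b - 6*t)/(b + 3)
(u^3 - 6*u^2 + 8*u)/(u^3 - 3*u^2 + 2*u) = (u - 4)/(u - 1)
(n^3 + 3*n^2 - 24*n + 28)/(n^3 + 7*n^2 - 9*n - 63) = (n^2 - 4*n + 4)/(n^2 - 9)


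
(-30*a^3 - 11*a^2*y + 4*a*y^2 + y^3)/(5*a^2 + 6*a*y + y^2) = (-6*a^2 - a*y + y^2)/(a + y)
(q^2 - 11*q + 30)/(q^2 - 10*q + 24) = (q - 5)/(q - 4)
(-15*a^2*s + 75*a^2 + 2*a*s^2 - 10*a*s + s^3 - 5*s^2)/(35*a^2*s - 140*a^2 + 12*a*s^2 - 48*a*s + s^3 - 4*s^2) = (-3*a*s + 15*a + s^2 - 5*s)/(7*a*s - 28*a + s^2 - 4*s)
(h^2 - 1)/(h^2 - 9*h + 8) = (h + 1)/(h - 8)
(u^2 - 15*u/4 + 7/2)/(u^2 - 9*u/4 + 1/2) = (4*u - 7)/(4*u - 1)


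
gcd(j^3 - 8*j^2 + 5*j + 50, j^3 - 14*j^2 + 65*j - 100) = j^2 - 10*j + 25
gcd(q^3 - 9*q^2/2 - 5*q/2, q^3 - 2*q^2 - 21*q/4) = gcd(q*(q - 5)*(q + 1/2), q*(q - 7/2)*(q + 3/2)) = q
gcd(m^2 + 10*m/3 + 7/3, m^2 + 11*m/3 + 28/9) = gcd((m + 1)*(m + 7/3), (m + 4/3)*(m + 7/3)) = m + 7/3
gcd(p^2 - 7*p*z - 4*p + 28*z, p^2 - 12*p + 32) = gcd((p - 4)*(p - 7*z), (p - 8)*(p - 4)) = p - 4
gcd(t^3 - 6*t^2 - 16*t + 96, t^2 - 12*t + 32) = t - 4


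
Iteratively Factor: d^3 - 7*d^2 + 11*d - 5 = (d - 1)*(d^2 - 6*d + 5) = (d - 1)^2*(d - 5)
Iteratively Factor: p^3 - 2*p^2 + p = (p - 1)*(p^2 - p) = (p - 1)^2*(p)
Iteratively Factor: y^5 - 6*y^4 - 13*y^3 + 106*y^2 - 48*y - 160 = (y + 1)*(y^4 - 7*y^3 - 6*y^2 + 112*y - 160) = (y - 5)*(y + 1)*(y^3 - 2*y^2 - 16*y + 32) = (y - 5)*(y - 2)*(y + 1)*(y^2 - 16) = (y - 5)*(y - 4)*(y - 2)*(y + 1)*(y + 4)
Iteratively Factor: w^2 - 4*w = (w)*(w - 4)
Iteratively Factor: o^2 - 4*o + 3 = (o - 3)*(o - 1)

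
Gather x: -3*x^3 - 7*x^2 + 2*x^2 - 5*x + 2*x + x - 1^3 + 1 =-3*x^3 - 5*x^2 - 2*x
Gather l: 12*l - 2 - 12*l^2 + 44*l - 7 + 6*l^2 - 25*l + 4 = -6*l^2 + 31*l - 5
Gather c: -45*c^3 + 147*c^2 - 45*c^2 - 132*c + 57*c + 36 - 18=-45*c^3 + 102*c^2 - 75*c + 18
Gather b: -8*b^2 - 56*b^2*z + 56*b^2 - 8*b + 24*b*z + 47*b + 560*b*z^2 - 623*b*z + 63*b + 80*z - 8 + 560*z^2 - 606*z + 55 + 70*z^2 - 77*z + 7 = b^2*(48 - 56*z) + b*(560*z^2 - 599*z + 102) + 630*z^2 - 603*z + 54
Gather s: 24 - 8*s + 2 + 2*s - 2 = 24 - 6*s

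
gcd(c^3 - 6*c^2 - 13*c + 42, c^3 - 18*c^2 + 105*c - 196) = c - 7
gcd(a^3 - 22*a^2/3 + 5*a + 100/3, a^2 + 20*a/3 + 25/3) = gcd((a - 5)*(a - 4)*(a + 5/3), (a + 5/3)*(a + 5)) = a + 5/3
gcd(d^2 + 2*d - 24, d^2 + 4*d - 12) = d + 6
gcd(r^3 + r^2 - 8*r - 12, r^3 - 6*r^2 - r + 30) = r^2 - r - 6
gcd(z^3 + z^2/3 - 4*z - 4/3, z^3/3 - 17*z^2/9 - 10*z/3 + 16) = 1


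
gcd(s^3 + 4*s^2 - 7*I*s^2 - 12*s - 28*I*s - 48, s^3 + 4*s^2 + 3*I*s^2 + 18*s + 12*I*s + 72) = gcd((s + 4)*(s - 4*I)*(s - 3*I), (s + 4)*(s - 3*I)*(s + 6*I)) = s^2 + s*(4 - 3*I) - 12*I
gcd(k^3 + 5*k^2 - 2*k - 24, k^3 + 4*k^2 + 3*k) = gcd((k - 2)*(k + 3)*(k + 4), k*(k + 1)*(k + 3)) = k + 3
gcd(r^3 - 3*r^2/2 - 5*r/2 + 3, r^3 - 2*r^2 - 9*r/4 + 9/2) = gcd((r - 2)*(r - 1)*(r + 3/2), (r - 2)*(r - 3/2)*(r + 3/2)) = r^2 - r/2 - 3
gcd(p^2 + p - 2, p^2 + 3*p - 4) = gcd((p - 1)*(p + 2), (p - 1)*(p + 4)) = p - 1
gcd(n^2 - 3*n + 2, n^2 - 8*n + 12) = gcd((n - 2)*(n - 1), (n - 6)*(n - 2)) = n - 2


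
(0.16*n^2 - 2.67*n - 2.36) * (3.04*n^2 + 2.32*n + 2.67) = 0.4864*n^4 - 7.7456*n^3 - 12.9416*n^2 - 12.6041*n - 6.3012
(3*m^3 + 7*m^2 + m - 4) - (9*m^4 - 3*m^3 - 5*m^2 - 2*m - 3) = -9*m^4 + 6*m^3 + 12*m^2 + 3*m - 1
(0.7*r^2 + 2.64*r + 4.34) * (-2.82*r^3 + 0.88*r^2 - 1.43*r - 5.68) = -1.974*r^5 - 6.8288*r^4 - 10.9166*r^3 - 3.932*r^2 - 21.2014*r - 24.6512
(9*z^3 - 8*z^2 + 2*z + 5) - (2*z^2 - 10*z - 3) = 9*z^3 - 10*z^2 + 12*z + 8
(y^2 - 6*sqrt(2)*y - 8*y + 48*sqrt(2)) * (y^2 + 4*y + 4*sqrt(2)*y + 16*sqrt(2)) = y^4 - 4*y^3 - 2*sqrt(2)*y^3 - 80*y^2 + 8*sqrt(2)*y^2 + 64*sqrt(2)*y + 192*y + 1536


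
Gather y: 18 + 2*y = 2*y + 18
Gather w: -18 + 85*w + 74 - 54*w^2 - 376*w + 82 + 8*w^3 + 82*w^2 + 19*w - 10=8*w^3 + 28*w^2 - 272*w + 128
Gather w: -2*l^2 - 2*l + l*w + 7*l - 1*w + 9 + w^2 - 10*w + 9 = -2*l^2 + 5*l + w^2 + w*(l - 11) + 18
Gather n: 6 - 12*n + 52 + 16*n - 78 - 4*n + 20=0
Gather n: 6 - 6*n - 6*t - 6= -6*n - 6*t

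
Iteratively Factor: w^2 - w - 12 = (w - 4)*(w + 3)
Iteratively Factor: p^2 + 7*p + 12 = (p + 3)*(p + 4)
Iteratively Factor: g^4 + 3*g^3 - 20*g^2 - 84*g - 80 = (g + 2)*(g^3 + g^2 - 22*g - 40) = (g + 2)*(g + 4)*(g^2 - 3*g - 10) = (g - 5)*(g + 2)*(g + 4)*(g + 2)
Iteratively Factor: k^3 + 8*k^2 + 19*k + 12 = (k + 1)*(k^2 + 7*k + 12) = (k + 1)*(k + 4)*(k + 3)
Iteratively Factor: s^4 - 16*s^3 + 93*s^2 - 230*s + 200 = (s - 2)*(s^3 - 14*s^2 + 65*s - 100) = (s - 5)*(s - 2)*(s^2 - 9*s + 20) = (s - 5)*(s - 4)*(s - 2)*(s - 5)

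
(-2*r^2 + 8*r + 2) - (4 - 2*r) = -2*r^2 + 10*r - 2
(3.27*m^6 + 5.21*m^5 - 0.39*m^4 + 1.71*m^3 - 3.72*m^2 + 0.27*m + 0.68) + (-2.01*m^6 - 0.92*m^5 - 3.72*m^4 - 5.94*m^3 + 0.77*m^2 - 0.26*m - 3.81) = 1.26*m^6 + 4.29*m^5 - 4.11*m^4 - 4.23*m^3 - 2.95*m^2 + 0.01*m - 3.13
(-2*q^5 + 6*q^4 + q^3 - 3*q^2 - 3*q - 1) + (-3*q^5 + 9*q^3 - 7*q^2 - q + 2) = -5*q^5 + 6*q^4 + 10*q^3 - 10*q^2 - 4*q + 1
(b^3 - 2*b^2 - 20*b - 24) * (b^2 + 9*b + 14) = b^5 + 7*b^4 - 24*b^3 - 232*b^2 - 496*b - 336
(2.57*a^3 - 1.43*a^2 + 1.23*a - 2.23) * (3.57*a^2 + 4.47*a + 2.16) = 9.1749*a^5 + 6.3828*a^4 + 3.5502*a^3 - 5.5518*a^2 - 7.3113*a - 4.8168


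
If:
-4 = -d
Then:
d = 4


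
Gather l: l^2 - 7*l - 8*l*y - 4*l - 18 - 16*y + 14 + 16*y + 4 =l^2 + l*(-8*y - 11)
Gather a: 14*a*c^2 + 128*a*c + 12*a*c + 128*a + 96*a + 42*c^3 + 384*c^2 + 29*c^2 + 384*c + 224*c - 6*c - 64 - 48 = a*(14*c^2 + 140*c + 224) + 42*c^3 + 413*c^2 + 602*c - 112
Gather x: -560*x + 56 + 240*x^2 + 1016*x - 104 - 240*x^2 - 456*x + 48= 0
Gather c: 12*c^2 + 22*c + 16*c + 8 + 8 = 12*c^2 + 38*c + 16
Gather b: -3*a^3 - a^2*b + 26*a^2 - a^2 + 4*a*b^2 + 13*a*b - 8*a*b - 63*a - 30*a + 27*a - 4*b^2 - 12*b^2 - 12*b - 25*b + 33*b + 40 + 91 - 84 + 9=-3*a^3 + 25*a^2 - 66*a + b^2*(4*a - 16) + b*(-a^2 + 5*a - 4) + 56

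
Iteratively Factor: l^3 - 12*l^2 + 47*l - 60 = (l - 3)*(l^2 - 9*l + 20) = (l - 4)*(l - 3)*(l - 5)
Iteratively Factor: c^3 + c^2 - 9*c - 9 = (c - 3)*(c^2 + 4*c + 3) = (c - 3)*(c + 1)*(c + 3)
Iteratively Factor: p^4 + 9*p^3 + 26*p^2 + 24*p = (p + 4)*(p^3 + 5*p^2 + 6*p) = (p + 3)*(p + 4)*(p^2 + 2*p) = p*(p + 3)*(p + 4)*(p + 2)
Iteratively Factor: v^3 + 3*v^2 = (v)*(v^2 + 3*v) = v^2*(v + 3)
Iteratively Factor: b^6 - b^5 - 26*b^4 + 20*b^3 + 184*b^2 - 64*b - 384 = (b + 2)*(b^5 - 3*b^4 - 20*b^3 + 60*b^2 + 64*b - 192) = (b - 2)*(b + 2)*(b^4 - b^3 - 22*b^2 + 16*b + 96) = (b - 2)*(b + 2)*(b + 4)*(b^3 - 5*b^2 - 2*b + 24) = (b - 3)*(b - 2)*(b + 2)*(b + 4)*(b^2 - 2*b - 8) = (b - 4)*(b - 3)*(b - 2)*(b + 2)*(b + 4)*(b + 2)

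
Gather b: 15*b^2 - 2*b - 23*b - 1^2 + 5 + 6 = 15*b^2 - 25*b + 10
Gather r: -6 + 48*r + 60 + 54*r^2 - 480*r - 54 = 54*r^2 - 432*r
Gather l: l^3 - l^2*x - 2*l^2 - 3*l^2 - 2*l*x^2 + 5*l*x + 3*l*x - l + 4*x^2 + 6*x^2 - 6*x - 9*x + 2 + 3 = l^3 + l^2*(-x - 5) + l*(-2*x^2 + 8*x - 1) + 10*x^2 - 15*x + 5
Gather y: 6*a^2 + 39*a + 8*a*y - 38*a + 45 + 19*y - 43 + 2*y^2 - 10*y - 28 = 6*a^2 + a + 2*y^2 + y*(8*a + 9) - 26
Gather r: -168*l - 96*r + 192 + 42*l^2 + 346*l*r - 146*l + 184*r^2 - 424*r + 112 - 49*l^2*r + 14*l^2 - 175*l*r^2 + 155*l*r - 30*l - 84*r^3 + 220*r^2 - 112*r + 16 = 56*l^2 - 344*l - 84*r^3 + r^2*(404 - 175*l) + r*(-49*l^2 + 501*l - 632) + 320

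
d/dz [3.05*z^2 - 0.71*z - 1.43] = 6.1*z - 0.71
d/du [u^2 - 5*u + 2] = 2*u - 5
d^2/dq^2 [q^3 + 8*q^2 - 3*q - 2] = 6*q + 16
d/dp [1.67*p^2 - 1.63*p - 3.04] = 3.34*p - 1.63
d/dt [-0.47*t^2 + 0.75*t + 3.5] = 0.75 - 0.94*t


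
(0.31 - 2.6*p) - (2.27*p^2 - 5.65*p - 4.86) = -2.27*p^2 + 3.05*p + 5.17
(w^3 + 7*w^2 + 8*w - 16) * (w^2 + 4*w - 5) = w^5 + 11*w^4 + 31*w^3 - 19*w^2 - 104*w + 80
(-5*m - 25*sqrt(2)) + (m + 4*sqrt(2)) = -4*m - 21*sqrt(2)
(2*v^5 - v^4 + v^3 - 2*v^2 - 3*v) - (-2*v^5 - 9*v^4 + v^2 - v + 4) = 4*v^5 + 8*v^4 + v^3 - 3*v^2 - 2*v - 4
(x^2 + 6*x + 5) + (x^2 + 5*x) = 2*x^2 + 11*x + 5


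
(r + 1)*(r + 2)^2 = r^3 + 5*r^2 + 8*r + 4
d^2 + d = d*(d + 1)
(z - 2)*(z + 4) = z^2 + 2*z - 8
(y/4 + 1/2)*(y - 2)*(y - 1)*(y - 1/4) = y^4/4 - 5*y^3/16 - 15*y^2/16 + 5*y/4 - 1/4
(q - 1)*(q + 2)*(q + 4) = q^3 + 5*q^2 + 2*q - 8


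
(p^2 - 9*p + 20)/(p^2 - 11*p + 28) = (p - 5)/(p - 7)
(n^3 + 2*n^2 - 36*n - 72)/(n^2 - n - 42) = (n^2 - 4*n - 12)/(n - 7)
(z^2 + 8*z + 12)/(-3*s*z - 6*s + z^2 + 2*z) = (z + 6)/(-3*s + z)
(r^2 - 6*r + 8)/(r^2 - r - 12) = (r - 2)/(r + 3)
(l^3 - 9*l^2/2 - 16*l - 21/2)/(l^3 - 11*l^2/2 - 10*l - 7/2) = (2*l + 3)/(2*l + 1)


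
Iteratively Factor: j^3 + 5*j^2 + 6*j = (j + 2)*(j^2 + 3*j) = (j + 2)*(j + 3)*(j)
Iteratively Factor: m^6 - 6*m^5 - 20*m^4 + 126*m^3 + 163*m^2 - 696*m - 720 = (m + 3)*(m^5 - 9*m^4 + 7*m^3 + 105*m^2 - 152*m - 240) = (m - 4)*(m + 3)*(m^4 - 5*m^3 - 13*m^2 + 53*m + 60) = (m - 5)*(m - 4)*(m + 3)*(m^3 - 13*m - 12) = (m - 5)*(m - 4)*(m + 1)*(m + 3)*(m^2 - m - 12) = (m - 5)*(m - 4)*(m + 1)*(m + 3)^2*(m - 4)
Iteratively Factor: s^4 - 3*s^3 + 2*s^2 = (s - 2)*(s^3 - s^2) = s*(s - 2)*(s^2 - s) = s*(s - 2)*(s - 1)*(s)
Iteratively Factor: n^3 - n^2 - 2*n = (n)*(n^2 - n - 2) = n*(n + 1)*(n - 2)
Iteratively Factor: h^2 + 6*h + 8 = (h + 4)*(h + 2)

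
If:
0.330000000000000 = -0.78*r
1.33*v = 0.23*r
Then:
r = -0.42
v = -0.07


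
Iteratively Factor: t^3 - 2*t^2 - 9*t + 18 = (t - 3)*(t^2 + t - 6) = (t - 3)*(t + 3)*(t - 2)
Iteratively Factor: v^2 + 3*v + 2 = (v + 1)*(v + 2)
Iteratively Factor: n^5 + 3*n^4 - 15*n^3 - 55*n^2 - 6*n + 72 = (n - 4)*(n^4 + 7*n^3 + 13*n^2 - 3*n - 18) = (n - 4)*(n + 2)*(n^3 + 5*n^2 + 3*n - 9) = (n - 4)*(n - 1)*(n + 2)*(n^2 + 6*n + 9) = (n - 4)*(n - 1)*(n + 2)*(n + 3)*(n + 3)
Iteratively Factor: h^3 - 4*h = (h + 2)*(h^2 - 2*h) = h*(h + 2)*(h - 2)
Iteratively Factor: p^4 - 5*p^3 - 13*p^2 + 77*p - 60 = (p + 4)*(p^3 - 9*p^2 + 23*p - 15) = (p - 1)*(p + 4)*(p^2 - 8*p + 15) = (p - 3)*(p - 1)*(p + 4)*(p - 5)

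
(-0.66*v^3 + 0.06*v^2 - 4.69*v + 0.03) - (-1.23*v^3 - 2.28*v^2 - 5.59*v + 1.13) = 0.57*v^3 + 2.34*v^2 + 0.899999999999999*v - 1.1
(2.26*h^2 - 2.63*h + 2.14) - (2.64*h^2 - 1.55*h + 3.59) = -0.38*h^2 - 1.08*h - 1.45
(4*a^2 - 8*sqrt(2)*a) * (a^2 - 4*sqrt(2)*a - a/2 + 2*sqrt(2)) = 4*a^4 - 24*sqrt(2)*a^3 - 2*a^3 + 12*sqrt(2)*a^2 + 64*a^2 - 32*a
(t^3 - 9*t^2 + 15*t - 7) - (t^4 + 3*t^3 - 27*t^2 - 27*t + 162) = -t^4 - 2*t^3 + 18*t^2 + 42*t - 169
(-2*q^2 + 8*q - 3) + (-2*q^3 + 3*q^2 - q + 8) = -2*q^3 + q^2 + 7*q + 5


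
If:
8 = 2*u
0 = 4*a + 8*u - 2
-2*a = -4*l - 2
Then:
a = -15/2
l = -17/4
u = 4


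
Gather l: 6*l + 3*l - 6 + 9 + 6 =9*l + 9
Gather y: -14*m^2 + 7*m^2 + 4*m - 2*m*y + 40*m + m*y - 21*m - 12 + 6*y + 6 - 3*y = -7*m^2 + 23*m + y*(3 - m) - 6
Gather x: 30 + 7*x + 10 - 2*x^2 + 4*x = -2*x^2 + 11*x + 40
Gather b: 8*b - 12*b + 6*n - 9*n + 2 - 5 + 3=-4*b - 3*n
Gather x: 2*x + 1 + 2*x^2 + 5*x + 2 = 2*x^2 + 7*x + 3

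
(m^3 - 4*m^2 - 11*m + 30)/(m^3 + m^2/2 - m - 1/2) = 2*(m^3 - 4*m^2 - 11*m + 30)/(2*m^3 + m^2 - 2*m - 1)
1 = 1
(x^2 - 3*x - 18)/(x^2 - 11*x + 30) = (x + 3)/(x - 5)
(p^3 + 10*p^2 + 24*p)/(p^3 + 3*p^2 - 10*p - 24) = p*(p + 6)/(p^2 - p - 6)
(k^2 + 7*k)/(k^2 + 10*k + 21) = k/(k + 3)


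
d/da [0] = 0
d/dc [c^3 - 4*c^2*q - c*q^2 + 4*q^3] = 3*c^2 - 8*c*q - q^2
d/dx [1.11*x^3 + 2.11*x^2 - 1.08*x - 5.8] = 3.33*x^2 + 4.22*x - 1.08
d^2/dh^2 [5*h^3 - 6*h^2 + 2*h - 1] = 30*h - 12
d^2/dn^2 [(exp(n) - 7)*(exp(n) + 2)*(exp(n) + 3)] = (9*exp(2*n) - 8*exp(n) - 29)*exp(n)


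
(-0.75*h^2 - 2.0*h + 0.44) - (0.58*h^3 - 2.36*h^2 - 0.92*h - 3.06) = -0.58*h^3 + 1.61*h^2 - 1.08*h + 3.5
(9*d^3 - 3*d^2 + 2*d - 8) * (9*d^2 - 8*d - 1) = 81*d^5 - 99*d^4 + 33*d^3 - 85*d^2 + 62*d + 8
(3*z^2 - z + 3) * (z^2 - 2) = 3*z^4 - z^3 - 3*z^2 + 2*z - 6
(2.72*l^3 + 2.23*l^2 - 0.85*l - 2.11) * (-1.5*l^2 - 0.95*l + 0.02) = -4.08*l^5 - 5.929*l^4 - 0.7891*l^3 + 4.0171*l^2 + 1.9875*l - 0.0422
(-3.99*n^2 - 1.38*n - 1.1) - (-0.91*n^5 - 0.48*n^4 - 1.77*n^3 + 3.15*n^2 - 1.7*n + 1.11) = 0.91*n^5 + 0.48*n^4 + 1.77*n^3 - 7.14*n^2 + 0.32*n - 2.21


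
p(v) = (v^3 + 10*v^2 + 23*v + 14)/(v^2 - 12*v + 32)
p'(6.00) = -62.75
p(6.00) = -182.00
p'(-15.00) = 0.59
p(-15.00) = -3.33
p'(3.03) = 75.02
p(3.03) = 42.17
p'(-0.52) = 0.39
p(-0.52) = 0.12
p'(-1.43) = 0.00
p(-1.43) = -0.03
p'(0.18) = 1.13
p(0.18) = 0.62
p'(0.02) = 0.91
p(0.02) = 0.46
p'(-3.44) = -0.09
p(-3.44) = 0.15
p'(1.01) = 3.32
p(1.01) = 2.32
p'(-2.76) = -0.11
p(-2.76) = 0.08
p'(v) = (12 - 2*v)*(v^3 + 10*v^2 + 23*v + 14)/(v^2 - 12*v + 32)^2 + (3*v^2 + 20*v + 23)/(v^2 - 12*v + 32) = (v^4 - 24*v^3 - 47*v^2 + 612*v + 904)/(v^4 - 24*v^3 + 208*v^2 - 768*v + 1024)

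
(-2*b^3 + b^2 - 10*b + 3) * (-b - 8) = 2*b^4 + 15*b^3 + 2*b^2 + 77*b - 24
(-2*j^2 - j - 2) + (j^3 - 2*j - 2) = j^3 - 2*j^2 - 3*j - 4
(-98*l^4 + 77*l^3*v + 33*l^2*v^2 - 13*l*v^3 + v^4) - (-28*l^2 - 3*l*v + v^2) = -98*l^4 + 77*l^3*v + 33*l^2*v^2 + 28*l^2 - 13*l*v^3 + 3*l*v + v^4 - v^2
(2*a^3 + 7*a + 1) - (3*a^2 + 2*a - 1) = 2*a^3 - 3*a^2 + 5*a + 2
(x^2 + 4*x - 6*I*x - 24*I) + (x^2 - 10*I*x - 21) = 2*x^2 + 4*x - 16*I*x - 21 - 24*I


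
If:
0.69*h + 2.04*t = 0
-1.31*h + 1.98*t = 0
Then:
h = 0.00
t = 0.00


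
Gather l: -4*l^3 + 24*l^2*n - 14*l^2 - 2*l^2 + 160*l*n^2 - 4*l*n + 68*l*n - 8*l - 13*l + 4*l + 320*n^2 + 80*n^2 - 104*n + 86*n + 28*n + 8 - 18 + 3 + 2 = -4*l^3 + l^2*(24*n - 16) + l*(160*n^2 + 64*n - 17) + 400*n^2 + 10*n - 5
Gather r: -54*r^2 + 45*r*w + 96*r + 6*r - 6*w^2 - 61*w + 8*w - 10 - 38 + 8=-54*r^2 + r*(45*w + 102) - 6*w^2 - 53*w - 40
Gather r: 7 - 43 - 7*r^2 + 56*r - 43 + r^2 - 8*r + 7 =-6*r^2 + 48*r - 72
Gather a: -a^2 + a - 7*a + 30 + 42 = -a^2 - 6*a + 72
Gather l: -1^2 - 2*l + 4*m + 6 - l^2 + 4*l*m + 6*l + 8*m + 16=-l^2 + l*(4*m + 4) + 12*m + 21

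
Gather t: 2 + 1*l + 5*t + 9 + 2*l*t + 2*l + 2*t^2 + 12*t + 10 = 3*l + 2*t^2 + t*(2*l + 17) + 21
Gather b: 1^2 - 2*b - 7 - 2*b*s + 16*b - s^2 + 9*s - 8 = b*(14 - 2*s) - s^2 + 9*s - 14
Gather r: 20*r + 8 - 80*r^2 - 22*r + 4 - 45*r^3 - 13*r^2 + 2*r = -45*r^3 - 93*r^2 + 12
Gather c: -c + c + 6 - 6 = 0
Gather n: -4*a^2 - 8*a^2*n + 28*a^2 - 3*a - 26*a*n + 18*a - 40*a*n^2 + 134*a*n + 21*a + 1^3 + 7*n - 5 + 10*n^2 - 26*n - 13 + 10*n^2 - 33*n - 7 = 24*a^2 + 36*a + n^2*(20 - 40*a) + n*(-8*a^2 + 108*a - 52) - 24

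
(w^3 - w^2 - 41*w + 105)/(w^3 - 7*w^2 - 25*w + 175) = (w^2 + 4*w - 21)/(w^2 - 2*w - 35)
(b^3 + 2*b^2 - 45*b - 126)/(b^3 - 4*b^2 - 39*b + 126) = (b + 3)/(b - 3)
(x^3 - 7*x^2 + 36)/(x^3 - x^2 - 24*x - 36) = (x - 3)/(x + 3)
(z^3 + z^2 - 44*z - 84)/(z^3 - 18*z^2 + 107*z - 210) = (z^2 + 8*z + 12)/(z^2 - 11*z + 30)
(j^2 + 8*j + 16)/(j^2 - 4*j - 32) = (j + 4)/(j - 8)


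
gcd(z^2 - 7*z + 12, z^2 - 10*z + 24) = z - 4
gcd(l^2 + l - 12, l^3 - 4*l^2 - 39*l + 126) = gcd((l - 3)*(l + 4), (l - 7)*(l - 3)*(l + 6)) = l - 3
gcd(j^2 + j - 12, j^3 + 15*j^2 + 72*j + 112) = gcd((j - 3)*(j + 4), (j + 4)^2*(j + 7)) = j + 4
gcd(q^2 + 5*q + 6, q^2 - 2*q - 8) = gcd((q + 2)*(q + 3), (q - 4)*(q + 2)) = q + 2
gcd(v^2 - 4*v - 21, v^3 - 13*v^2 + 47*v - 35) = v - 7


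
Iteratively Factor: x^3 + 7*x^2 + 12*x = (x)*(x^2 + 7*x + 12) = x*(x + 4)*(x + 3)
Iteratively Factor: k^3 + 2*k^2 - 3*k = (k + 3)*(k^2 - k) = k*(k + 3)*(k - 1)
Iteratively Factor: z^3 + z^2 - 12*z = (z)*(z^2 + z - 12) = z*(z + 4)*(z - 3)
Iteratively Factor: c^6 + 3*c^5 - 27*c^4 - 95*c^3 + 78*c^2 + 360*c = (c + 3)*(c^5 - 27*c^3 - 14*c^2 + 120*c) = (c + 3)^2*(c^4 - 3*c^3 - 18*c^2 + 40*c) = (c - 2)*(c + 3)^2*(c^3 - c^2 - 20*c) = (c - 5)*(c - 2)*(c + 3)^2*(c^2 + 4*c) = c*(c - 5)*(c - 2)*(c + 3)^2*(c + 4)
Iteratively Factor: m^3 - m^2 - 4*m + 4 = (m - 1)*(m^2 - 4) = (m - 2)*(m - 1)*(m + 2)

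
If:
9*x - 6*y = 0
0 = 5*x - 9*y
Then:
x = 0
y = 0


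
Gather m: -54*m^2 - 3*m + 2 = -54*m^2 - 3*m + 2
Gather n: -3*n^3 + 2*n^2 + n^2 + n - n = -3*n^3 + 3*n^2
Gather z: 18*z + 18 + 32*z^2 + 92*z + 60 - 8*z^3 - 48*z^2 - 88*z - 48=-8*z^3 - 16*z^2 + 22*z + 30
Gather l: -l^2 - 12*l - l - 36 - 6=-l^2 - 13*l - 42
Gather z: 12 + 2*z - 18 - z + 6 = z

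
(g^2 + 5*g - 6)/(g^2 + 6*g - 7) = (g + 6)/(g + 7)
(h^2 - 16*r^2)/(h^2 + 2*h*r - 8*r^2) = (-h + 4*r)/(-h + 2*r)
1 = 1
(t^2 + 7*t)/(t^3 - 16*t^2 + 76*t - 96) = t*(t + 7)/(t^3 - 16*t^2 + 76*t - 96)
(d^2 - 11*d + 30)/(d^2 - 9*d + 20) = (d - 6)/(d - 4)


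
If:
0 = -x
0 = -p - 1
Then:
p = -1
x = 0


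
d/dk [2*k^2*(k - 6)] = 6*k*(k - 4)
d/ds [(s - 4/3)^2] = 2*s - 8/3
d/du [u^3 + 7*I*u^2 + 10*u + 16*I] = 3*u^2 + 14*I*u + 10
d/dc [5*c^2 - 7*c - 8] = 10*c - 7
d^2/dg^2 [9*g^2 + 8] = 18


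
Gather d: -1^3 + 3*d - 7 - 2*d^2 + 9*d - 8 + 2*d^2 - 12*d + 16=0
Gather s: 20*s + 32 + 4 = 20*s + 36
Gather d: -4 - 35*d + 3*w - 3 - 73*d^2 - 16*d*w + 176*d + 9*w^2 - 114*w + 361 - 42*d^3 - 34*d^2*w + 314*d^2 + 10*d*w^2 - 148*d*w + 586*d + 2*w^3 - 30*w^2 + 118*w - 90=-42*d^3 + d^2*(241 - 34*w) + d*(10*w^2 - 164*w + 727) + 2*w^3 - 21*w^2 + 7*w + 264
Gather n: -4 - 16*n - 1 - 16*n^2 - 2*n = -16*n^2 - 18*n - 5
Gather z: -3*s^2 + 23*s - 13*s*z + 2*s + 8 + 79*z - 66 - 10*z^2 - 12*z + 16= -3*s^2 + 25*s - 10*z^2 + z*(67 - 13*s) - 42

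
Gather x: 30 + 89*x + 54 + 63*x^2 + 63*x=63*x^2 + 152*x + 84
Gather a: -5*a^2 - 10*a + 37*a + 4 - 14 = -5*a^2 + 27*a - 10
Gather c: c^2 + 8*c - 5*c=c^2 + 3*c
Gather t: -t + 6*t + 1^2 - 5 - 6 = 5*t - 10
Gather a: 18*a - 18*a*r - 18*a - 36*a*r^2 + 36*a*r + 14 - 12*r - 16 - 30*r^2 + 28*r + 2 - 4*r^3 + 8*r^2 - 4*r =a*(-36*r^2 + 18*r) - 4*r^3 - 22*r^2 + 12*r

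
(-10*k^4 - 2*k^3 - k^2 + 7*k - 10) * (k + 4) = -10*k^5 - 42*k^4 - 9*k^3 + 3*k^2 + 18*k - 40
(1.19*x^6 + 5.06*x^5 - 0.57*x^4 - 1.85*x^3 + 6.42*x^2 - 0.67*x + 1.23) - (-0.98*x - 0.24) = 1.19*x^6 + 5.06*x^5 - 0.57*x^4 - 1.85*x^3 + 6.42*x^2 + 0.31*x + 1.47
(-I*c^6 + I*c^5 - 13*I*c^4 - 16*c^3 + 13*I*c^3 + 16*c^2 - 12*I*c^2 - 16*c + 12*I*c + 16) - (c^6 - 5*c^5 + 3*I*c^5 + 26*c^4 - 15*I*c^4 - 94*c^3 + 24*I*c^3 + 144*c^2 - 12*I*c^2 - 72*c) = -c^6 - I*c^6 + 5*c^5 - 2*I*c^5 - 26*c^4 + 2*I*c^4 + 78*c^3 - 11*I*c^3 - 128*c^2 + 56*c + 12*I*c + 16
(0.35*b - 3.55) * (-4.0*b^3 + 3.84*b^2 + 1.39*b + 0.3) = -1.4*b^4 + 15.544*b^3 - 13.1455*b^2 - 4.8295*b - 1.065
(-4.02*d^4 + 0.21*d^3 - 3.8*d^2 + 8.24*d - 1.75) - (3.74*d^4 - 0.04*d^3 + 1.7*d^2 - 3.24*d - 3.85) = -7.76*d^4 + 0.25*d^3 - 5.5*d^2 + 11.48*d + 2.1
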